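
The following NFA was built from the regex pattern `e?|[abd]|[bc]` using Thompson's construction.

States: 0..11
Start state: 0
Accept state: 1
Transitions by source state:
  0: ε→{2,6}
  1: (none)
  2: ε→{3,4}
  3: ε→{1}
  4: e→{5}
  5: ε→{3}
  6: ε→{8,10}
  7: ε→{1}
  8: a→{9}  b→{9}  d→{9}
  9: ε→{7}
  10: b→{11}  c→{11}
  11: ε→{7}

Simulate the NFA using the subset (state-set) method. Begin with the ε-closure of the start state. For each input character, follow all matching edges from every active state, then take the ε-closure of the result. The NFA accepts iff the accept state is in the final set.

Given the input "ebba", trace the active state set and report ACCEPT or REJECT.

S₀ = ε-closure({0}) = {0,1,2,3,4,6,8,10}
'e' @ 1: {1,3,5}  [accepting]
'b' @ 2: {}  — dead — no transitions
rest 'ba' ignored (set empty)
after full input: {}  (accept=1 not in)

Answer: REJECT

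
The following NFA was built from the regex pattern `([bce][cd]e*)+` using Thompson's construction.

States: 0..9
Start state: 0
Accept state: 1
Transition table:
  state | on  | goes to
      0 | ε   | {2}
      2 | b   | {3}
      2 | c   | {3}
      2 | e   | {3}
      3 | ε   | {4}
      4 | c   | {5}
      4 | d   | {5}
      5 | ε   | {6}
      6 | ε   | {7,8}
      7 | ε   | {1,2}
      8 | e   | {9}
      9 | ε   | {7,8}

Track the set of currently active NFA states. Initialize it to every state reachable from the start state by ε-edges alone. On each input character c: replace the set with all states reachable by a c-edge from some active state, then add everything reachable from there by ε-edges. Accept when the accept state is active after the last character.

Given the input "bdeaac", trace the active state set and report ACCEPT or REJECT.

initial (ε-close {0}): {0,2}
'b' @ 1: {3,4}
'd' @ 2: {1,2,5,6,7,8}  (accept∈set)
'e' @ 3: {1,2,3,4,7,8,9}  (accept∈set)
'a' @ 4: {}  — state set empty
rest 'ac' ignored (set empty)
after full input: {}  (accept=1 not in)

Answer: REJECT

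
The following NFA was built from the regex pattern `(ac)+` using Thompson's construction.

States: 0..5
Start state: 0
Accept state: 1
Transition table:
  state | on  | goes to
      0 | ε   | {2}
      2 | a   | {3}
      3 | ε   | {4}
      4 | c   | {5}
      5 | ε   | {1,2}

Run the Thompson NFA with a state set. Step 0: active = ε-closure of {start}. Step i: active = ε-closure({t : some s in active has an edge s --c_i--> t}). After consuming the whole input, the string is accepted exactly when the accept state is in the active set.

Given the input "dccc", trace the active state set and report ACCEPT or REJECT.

start: ε-closure({0}) = {0,2}
'd' @ 1: {}  — state set empty
rest 'ccc' ignored (set empty)
final: {}; accept 1 not in set

Answer: REJECT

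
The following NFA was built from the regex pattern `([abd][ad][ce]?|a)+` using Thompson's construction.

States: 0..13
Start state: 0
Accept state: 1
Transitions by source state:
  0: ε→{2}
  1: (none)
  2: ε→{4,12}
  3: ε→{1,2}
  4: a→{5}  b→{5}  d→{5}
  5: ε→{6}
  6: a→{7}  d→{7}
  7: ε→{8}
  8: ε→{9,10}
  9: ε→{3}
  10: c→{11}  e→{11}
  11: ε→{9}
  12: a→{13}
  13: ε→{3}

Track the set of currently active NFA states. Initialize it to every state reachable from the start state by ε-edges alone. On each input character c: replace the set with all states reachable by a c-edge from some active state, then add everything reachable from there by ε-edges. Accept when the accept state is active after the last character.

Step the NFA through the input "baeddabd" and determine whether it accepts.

start: ε-closure({0}) = {0,2,4,12}
'b' @ 1: {5,6}
'a' @ 2: {1,2,3,4,7,8,9,10,12}  [accepting]
'e' @ 3: {1,2,3,4,9,11,12}  [accepting]
'd' @ 4: {5,6}
'd' @ 5: {1,2,3,4,7,8,9,10,12}  [accepting]
'a' @ 6: {1,2,3,4,5,6,12,13}  [accepting]
'b' @ 7: {5,6}
'd' @ 8: {1,2,3,4,7,8,9,10,12}  [accepting]
final: {1,2,3,4,7,8,9,10,12}; accept 1 in set

Answer: ACCEPT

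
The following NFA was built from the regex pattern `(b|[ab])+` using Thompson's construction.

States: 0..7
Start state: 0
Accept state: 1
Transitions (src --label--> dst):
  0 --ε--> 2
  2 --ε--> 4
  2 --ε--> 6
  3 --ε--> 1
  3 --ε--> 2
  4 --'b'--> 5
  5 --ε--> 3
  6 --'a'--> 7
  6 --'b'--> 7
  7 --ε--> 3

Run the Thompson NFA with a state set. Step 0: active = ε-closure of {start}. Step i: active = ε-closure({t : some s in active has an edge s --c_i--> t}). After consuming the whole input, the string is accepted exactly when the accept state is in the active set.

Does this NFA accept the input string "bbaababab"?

Answer: ACCEPT

Steps:
initial (ε-close {0}): {0,2,4,6}
'b' @ 1: {1,2,3,4,5,6,7}  (accept∈set)
'b' @ 2: {1,2,3,4,5,6,7}  (accept∈set)
'a' @ 3: {1,2,3,4,6,7}  (accept∈set)
'a' @ 4: {1,2,3,4,6,7}  (accept∈set)
'b' @ 5: {1,2,3,4,5,6,7}  (accept∈set)
'a' @ 6: {1,2,3,4,6,7}  (accept∈set)
'b' @ 7: {1,2,3,4,5,6,7}  (accept∈set)
'a' @ 8: {1,2,3,4,6,7}  (accept∈set)
'b' @ 9: {1,2,3,4,5,6,7}  (accept∈set)
final: {1,2,3,4,5,6,7}; accept 1 in set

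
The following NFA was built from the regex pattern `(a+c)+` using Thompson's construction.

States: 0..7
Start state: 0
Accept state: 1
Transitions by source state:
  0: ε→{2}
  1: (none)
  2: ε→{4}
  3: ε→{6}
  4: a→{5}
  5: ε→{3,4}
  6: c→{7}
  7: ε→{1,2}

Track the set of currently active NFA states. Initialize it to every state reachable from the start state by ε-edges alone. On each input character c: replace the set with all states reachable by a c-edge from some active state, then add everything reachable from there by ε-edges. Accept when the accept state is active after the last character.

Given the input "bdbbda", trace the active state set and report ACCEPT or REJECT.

Answer: REJECT

Trace:
initial (ε-close {0}): {0,2,4}
'b' @ 1: {}  — dead — no transitions
rest 'dbbda' ignored (set empty)
final: {}; accept 1 not in set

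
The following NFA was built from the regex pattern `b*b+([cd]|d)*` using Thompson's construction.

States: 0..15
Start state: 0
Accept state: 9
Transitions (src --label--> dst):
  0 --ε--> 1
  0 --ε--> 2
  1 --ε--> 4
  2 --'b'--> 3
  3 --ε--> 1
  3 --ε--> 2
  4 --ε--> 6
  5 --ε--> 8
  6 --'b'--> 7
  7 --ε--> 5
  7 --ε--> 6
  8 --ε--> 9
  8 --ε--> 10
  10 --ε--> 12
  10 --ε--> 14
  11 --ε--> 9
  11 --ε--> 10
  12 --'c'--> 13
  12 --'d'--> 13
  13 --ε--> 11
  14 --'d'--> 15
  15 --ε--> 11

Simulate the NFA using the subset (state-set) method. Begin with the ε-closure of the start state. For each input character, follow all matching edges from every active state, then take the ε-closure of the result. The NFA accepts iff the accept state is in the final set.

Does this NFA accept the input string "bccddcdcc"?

Answer: ACCEPT

Derivation:
start: ε-closure({0}) = {0,1,2,4,6}
'b' @ 1: {1,2,3,4,5,6,7,8,9,10,12,14}  ✓accept
'c' @ 2: {9,10,11,12,13,14}  ✓accept
'c' @ 3: {9,10,11,12,13,14}  ✓accept
'd' @ 4: {9,10,11,12,13,14,15}  ✓accept
'd' @ 5: {9,10,11,12,13,14,15}  ✓accept
'c' @ 6: {9,10,11,12,13,14}  ✓accept
'd' @ 7: {9,10,11,12,13,14,15}  ✓accept
'c' @ 8: {9,10,11,12,13,14}  ✓accept
'c' @ 9: {9,10,11,12,13,14}  ✓accept
after full input: {9,10,11,12,13,14}  (accept=9 in)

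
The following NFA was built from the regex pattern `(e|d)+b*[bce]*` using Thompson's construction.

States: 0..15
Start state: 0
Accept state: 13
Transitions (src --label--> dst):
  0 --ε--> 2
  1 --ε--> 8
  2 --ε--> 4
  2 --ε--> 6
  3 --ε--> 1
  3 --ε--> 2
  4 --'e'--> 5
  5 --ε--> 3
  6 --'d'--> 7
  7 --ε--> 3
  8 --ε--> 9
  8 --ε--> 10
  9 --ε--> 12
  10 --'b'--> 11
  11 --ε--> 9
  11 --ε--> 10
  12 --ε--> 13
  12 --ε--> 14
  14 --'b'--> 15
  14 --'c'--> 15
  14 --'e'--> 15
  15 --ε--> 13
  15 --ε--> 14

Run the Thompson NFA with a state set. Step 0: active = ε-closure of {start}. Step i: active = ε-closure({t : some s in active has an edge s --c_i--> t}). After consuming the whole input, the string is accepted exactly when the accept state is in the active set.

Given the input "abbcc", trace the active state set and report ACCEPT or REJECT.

start: ε-closure({0}) = {0,2,4,6}
'a' @ 1: {}  — state set empty
rest 'bbcc' ignored (set empty)
after full input: {}  (accept=13 not in)

Answer: REJECT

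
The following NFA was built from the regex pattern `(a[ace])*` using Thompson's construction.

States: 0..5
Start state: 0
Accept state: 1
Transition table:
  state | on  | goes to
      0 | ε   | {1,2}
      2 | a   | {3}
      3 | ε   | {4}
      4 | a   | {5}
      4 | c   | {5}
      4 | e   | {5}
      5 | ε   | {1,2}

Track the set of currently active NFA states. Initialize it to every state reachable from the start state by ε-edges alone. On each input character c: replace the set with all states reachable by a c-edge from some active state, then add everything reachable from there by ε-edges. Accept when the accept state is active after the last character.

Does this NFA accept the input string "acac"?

Answer: ACCEPT

Trace:
S₀ = ε-closure({0}) = {0,1,2}
'a' @ 1: {3,4}
'c' @ 2: {1,2,5}  (accept∈set)
'a' @ 3: {3,4}
'c' @ 4: {1,2,5}  (accept∈set)
end set {1,2,5} — state 1 in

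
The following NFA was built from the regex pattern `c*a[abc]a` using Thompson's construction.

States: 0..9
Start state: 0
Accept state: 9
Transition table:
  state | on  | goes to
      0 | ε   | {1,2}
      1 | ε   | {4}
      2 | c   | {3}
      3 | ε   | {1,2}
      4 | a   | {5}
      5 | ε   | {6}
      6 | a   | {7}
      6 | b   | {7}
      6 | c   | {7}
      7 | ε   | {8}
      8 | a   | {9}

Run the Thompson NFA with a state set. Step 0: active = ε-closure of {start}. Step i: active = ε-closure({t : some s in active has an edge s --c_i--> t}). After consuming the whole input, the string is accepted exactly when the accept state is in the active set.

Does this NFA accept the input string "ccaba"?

S₀ = ε-closure({0}) = {0,1,2,4}
'c' @ 1: {1,2,3,4}
'c' @ 2: {1,2,3,4}
'a' @ 3: {5,6}
'b' @ 4: {7,8}
'a' @ 5: {9}  [accepting]
after full input: {9}  (accept=9 in)

Answer: ACCEPT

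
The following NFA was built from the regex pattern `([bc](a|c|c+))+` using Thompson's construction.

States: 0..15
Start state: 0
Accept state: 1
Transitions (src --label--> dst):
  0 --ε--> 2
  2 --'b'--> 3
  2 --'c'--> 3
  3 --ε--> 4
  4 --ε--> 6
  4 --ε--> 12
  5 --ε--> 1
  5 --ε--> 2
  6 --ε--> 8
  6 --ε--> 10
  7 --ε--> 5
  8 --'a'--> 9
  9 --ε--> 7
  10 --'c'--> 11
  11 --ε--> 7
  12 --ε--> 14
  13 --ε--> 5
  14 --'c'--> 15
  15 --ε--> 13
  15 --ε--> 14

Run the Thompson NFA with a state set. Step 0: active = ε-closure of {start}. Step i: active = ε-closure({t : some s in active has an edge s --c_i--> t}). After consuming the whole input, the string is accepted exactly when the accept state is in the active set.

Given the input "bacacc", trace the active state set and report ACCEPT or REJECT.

S₀ = ε-closure({0}) = {0,2}
'b' @ 1: {3,4,6,8,10,12,14}
'a' @ 2: {1,2,5,7,9}  [accepting]
'c' @ 3: {3,4,6,8,10,12,14}
'a' @ 4: {1,2,5,7,9}  [accepting]
'c' @ 5: {3,4,6,8,10,12,14}
'c' @ 6: {1,2,5,7,11,13,14,15}  [accepting]
after full input: {1,2,5,7,11,13,14,15}  (accept=1 in)

Answer: ACCEPT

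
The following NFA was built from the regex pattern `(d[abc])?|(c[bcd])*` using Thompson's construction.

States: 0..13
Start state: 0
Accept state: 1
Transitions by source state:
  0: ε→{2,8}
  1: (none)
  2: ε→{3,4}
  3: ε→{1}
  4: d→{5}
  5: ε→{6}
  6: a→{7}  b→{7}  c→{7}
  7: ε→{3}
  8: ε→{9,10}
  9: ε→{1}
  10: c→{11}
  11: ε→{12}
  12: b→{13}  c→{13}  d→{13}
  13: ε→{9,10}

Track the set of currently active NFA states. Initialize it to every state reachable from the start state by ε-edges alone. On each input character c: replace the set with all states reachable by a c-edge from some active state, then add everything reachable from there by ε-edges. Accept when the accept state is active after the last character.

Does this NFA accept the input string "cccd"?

initial (ε-close {0}): {0,1,2,3,4,8,9,10}
'c' @ 1: {11,12}
'c' @ 2: {1,9,10,13}  ✓accept
'c' @ 3: {11,12}
'd' @ 4: {1,9,10,13}  ✓accept
after full input: {1,9,10,13}  (accept=1 in)

Answer: ACCEPT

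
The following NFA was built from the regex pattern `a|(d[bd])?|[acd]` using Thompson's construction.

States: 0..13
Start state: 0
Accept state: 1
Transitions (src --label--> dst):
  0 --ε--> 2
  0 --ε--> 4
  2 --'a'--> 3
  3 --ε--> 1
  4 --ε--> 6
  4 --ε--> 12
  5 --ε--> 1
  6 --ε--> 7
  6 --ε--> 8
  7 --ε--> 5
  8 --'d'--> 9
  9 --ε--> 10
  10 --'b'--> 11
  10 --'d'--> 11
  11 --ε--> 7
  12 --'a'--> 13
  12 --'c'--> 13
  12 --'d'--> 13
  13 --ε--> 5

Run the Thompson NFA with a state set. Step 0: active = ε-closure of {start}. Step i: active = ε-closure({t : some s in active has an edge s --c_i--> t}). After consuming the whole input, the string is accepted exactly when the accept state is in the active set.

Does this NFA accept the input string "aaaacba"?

Answer: REJECT

Trace:
start: ε-closure({0}) = {0,1,2,4,5,6,7,8,12}
'a' @ 1: {1,3,5,13}  (accept∈set)
'a' @ 2: {}  — state set empty
rest 'aacba' ignored (set empty)
after full input: {}  (accept=1 not in)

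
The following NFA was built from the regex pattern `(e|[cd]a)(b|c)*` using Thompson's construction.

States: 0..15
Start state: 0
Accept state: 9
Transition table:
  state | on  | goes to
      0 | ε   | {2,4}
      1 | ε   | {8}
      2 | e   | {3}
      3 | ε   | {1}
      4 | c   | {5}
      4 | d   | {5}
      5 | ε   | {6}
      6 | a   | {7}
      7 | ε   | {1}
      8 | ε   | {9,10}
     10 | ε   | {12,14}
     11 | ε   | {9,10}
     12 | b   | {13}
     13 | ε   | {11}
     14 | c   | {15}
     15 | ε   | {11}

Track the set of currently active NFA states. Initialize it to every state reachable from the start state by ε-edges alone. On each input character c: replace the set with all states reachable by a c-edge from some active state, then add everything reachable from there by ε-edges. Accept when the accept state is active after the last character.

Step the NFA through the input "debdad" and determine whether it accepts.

S₀ = ε-closure({0}) = {0,2,4}
'd' @ 1: {5,6}
'e' @ 2: {}  — no active states
rest 'bdad' ignored (set empty)
after full input: {}  (accept=9 not in)

Answer: REJECT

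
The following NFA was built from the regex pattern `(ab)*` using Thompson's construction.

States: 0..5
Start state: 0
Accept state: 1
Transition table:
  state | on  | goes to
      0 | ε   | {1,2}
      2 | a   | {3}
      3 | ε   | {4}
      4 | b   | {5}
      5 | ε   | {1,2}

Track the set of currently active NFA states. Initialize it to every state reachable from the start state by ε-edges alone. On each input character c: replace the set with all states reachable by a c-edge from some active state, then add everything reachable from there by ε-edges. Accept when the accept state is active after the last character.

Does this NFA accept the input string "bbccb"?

start: ε-closure({0}) = {0,1,2}
'b' @ 1: {}  — dead — no transitions
rest 'bccb' ignored (set empty)
final: {}; accept 1 not in set

Answer: REJECT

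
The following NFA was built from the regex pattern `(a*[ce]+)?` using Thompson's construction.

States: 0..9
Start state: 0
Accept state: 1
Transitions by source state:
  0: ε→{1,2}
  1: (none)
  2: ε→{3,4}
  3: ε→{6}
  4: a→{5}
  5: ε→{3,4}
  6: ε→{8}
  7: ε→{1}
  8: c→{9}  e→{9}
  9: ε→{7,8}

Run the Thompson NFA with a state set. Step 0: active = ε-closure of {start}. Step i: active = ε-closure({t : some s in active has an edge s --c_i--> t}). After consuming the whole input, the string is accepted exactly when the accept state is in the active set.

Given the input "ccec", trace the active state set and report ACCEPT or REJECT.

S₀ = ε-closure({0}) = {0,1,2,3,4,6,8}
'c' @ 1: {1,7,8,9}  ✓accept
'c' @ 2: {1,7,8,9}  ✓accept
'e' @ 3: {1,7,8,9}  ✓accept
'c' @ 4: {1,7,8,9}  ✓accept
end set {1,7,8,9} — state 1 in

Answer: ACCEPT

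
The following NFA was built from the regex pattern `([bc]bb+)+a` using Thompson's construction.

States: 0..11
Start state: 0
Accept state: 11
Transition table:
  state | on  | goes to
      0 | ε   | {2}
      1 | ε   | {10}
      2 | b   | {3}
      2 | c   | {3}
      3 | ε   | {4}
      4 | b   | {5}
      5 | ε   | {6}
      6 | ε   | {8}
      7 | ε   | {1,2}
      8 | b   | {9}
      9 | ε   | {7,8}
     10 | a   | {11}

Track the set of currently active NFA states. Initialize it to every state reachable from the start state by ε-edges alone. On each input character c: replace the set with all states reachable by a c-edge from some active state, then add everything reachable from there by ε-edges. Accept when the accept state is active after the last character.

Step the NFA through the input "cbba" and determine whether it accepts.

initial (ε-close {0}): {0,2}
'c' @ 1: {3,4}
'b' @ 2: {5,6,8}
'b' @ 3: {1,2,7,8,9,10}
'a' @ 4: {11}  [accepting]
final: {11}; accept 11 in set

Answer: ACCEPT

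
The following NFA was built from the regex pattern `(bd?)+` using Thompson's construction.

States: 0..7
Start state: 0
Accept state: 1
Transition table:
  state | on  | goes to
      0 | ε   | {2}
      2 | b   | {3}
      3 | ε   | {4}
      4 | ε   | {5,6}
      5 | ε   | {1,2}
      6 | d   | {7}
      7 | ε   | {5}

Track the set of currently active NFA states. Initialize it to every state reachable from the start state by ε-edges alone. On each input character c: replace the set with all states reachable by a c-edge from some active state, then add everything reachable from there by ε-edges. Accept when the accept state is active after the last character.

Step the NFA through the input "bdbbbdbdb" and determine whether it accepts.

Answer: ACCEPT

Steps:
S₀ = ε-closure({0}) = {0,2}
'b' @ 1: {1,2,3,4,5,6}  [accepting]
'd' @ 2: {1,2,5,7}  [accepting]
'b' @ 3: {1,2,3,4,5,6}  [accepting]
'b' @ 4: {1,2,3,4,5,6}  [accepting]
'b' @ 5: {1,2,3,4,5,6}  [accepting]
'd' @ 6: {1,2,5,7}  [accepting]
'b' @ 7: {1,2,3,4,5,6}  [accepting]
'd' @ 8: {1,2,5,7}  [accepting]
'b' @ 9: {1,2,3,4,5,6}  [accepting]
after full input: {1,2,3,4,5,6}  (accept=1 in)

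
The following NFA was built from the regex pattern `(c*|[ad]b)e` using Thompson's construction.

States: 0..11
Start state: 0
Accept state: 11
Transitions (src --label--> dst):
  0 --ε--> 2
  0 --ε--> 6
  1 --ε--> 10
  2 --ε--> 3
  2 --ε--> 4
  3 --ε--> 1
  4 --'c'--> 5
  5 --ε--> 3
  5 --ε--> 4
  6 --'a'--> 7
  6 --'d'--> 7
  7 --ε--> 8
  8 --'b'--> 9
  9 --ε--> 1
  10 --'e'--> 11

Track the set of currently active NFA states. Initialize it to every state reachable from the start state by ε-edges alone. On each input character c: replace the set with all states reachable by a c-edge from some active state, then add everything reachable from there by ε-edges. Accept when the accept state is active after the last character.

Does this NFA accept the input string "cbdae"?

S₀ = ε-closure({0}) = {0,1,2,3,4,6,10}
'c' @ 1: {1,3,4,5,10}
'b' @ 2: {}  — dead — no transitions
rest 'dae' ignored (set empty)
after full input: {}  (accept=11 not in)

Answer: REJECT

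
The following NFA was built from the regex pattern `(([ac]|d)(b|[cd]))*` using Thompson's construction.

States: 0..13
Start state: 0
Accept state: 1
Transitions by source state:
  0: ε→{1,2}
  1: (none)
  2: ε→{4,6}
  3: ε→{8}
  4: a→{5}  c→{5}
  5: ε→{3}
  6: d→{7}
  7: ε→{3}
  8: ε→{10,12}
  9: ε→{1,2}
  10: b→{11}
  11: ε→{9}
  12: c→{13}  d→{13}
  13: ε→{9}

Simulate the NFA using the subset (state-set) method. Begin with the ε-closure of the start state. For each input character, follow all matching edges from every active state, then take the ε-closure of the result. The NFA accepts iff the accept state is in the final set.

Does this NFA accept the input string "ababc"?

initial (ε-close {0}): {0,1,2,4,6}
'a' @ 1: {3,5,8,10,12}
'b' @ 2: {1,2,4,6,9,11}  [accepting]
'a' @ 3: {3,5,8,10,12}
'b' @ 4: {1,2,4,6,9,11}  [accepting]
'c' @ 5: {3,5,8,10,12}
after full input: {3,5,8,10,12}  (accept=1 not in)

Answer: REJECT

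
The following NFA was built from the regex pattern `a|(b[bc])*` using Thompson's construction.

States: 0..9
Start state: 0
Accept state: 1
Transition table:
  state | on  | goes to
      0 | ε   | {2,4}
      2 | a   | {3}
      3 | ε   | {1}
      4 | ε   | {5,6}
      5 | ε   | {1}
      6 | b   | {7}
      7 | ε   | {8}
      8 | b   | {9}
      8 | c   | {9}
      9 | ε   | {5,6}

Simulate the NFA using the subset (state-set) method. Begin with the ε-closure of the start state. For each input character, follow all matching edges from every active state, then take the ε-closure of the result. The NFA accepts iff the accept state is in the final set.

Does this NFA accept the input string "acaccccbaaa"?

Answer: REJECT

Trace:
S₀ = ε-closure({0}) = {0,1,2,4,5,6}
'a' @ 1: {1,3}  (accept∈set)
'c' @ 2: {}  — no active states
rest 'accccbaaa' ignored (set empty)
after full input: {}  (accept=1 not in)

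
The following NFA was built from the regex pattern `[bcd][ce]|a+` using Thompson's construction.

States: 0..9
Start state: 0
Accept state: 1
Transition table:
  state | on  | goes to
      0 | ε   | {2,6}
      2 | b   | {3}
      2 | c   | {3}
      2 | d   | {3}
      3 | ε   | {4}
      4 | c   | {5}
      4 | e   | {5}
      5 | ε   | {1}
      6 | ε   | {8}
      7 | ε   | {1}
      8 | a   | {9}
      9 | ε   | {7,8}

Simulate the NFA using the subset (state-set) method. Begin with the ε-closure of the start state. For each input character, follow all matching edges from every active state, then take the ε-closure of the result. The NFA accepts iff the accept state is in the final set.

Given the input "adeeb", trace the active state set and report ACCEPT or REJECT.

start: ε-closure({0}) = {0,2,6,8}
'a' @ 1: {1,7,8,9}  ✓accept
'd' @ 2: {}  — state set empty
rest 'eeb' ignored (set empty)
end set {} — state 1 not in

Answer: REJECT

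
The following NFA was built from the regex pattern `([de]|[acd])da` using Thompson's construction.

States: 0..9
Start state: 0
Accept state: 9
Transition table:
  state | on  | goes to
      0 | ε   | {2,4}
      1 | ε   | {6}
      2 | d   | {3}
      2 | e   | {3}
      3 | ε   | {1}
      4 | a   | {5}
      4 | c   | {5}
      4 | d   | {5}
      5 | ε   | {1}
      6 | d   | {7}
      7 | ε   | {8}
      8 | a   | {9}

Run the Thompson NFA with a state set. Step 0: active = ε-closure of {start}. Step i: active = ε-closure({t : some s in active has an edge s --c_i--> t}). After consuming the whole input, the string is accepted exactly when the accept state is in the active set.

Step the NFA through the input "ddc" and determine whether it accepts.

start: ε-closure({0}) = {0,2,4}
'd' @ 1: {1,3,5,6}
'd' @ 2: {7,8}
'c' @ 3: {}  — no active states
end set {} — state 9 not in

Answer: REJECT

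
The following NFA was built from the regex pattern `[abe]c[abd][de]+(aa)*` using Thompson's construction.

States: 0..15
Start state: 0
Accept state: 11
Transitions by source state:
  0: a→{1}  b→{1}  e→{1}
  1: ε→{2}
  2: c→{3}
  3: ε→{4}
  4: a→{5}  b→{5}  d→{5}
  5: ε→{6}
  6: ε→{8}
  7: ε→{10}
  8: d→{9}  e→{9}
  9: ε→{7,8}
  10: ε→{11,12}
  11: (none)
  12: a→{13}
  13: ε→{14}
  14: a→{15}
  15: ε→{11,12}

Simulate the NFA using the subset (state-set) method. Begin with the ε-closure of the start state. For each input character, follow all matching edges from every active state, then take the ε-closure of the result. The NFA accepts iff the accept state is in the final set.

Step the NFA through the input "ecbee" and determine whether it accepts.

Answer: ACCEPT

Trace:
start: ε-closure({0}) = {0}
'e' @ 1: {1,2}
'c' @ 2: {3,4}
'b' @ 3: {5,6,8}
'e' @ 4: {7,8,9,10,11,12}  [accepting]
'e' @ 5: {7,8,9,10,11,12}  [accepting]
end set {7,8,9,10,11,12} — state 11 in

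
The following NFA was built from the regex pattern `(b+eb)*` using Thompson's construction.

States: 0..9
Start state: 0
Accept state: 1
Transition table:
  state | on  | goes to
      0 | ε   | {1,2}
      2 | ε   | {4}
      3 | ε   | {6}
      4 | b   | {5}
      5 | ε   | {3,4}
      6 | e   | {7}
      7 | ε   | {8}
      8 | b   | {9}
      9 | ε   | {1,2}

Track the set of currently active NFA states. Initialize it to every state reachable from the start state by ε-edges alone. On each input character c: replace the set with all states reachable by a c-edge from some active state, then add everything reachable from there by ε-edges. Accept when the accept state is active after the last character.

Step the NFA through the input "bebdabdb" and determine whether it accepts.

Answer: REJECT

Derivation:
start: ε-closure({0}) = {0,1,2,4}
'b' @ 1: {3,4,5,6}
'e' @ 2: {7,8}
'b' @ 3: {1,2,4,9}  ✓accept
'd' @ 4: {}  — state set empty
rest 'abdb' ignored (set empty)
end set {} — state 1 not in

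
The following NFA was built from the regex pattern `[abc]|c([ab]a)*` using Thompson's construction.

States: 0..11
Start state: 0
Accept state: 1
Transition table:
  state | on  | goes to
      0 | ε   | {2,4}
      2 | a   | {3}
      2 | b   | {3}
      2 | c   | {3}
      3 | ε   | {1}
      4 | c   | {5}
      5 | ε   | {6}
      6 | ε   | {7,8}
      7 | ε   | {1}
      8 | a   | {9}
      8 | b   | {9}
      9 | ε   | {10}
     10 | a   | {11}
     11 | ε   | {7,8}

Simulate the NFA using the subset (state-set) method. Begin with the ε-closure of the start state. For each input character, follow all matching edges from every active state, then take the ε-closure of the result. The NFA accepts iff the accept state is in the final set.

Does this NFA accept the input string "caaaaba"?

Answer: ACCEPT

Derivation:
start: ε-closure({0}) = {0,2,4}
'c' @ 1: {1,3,5,6,7,8}  [accepting]
'a' @ 2: {9,10}
'a' @ 3: {1,7,8,11}  [accepting]
'a' @ 4: {9,10}
'a' @ 5: {1,7,8,11}  [accepting]
'b' @ 6: {9,10}
'a' @ 7: {1,7,8,11}  [accepting]
end set {1,7,8,11} — state 1 in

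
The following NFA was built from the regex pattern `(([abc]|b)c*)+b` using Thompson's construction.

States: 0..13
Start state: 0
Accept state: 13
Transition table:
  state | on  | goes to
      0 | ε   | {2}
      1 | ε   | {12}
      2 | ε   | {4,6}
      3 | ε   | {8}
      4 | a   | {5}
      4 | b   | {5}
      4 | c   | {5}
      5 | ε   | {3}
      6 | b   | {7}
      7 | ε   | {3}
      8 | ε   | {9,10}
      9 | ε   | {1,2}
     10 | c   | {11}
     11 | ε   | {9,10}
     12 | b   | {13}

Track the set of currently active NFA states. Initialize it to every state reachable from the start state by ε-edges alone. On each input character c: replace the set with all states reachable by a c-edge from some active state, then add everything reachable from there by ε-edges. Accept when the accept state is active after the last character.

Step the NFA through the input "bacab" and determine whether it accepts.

Answer: ACCEPT

Steps:
start: ε-closure({0}) = {0,2,4,6}
'b' @ 1: {1,2,3,4,5,6,7,8,9,10,12}
'a' @ 2: {1,2,3,4,5,6,8,9,10,12}
'c' @ 3: {1,2,3,4,5,6,8,9,10,11,12}
'a' @ 4: {1,2,3,4,5,6,8,9,10,12}
'b' @ 5: {1,2,3,4,5,6,7,8,9,10,12,13}  (accept∈set)
end set {1,2,3,4,5,6,7,8,9,10,12,13} — state 13 in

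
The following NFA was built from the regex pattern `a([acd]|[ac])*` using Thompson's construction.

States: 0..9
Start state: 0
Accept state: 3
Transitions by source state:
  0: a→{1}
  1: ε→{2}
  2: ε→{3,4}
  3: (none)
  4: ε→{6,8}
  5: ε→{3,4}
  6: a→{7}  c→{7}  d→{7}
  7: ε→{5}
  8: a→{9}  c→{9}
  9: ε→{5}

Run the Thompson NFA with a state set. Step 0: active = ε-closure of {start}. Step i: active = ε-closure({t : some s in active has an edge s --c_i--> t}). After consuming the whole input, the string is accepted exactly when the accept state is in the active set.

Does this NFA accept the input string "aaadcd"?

Answer: ACCEPT

Trace:
initial (ε-close {0}): {0}
'a' @ 1: {1,2,3,4,6,8}  [accepting]
'a' @ 2: {3,4,5,6,7,8,9}  [accepting]
'a' @ 3: {3,4,5,6,7,8,9}  [accepting]
'd' @ 4: {3,4,5,6,7,8}  [accepting]
'c' @ 5: {3,4,5,6,7,8,9}  [accepting]
'd' @ 6: {3,4,5,6,7,8}  [accepting]
end set {3,4,5,6,7,8} — state 3 in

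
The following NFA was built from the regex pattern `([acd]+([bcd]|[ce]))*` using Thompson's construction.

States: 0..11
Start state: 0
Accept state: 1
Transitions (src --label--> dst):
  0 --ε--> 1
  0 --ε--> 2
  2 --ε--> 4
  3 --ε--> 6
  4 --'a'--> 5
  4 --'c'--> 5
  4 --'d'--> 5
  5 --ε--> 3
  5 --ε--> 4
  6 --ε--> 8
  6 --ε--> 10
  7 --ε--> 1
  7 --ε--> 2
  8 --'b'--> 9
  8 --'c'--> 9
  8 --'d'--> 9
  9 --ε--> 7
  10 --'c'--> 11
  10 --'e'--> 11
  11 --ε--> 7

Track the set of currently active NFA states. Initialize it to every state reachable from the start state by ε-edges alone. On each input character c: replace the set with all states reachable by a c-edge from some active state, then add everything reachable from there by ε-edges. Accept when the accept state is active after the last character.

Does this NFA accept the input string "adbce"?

start: ε-closure({0}) = {0,1,2,4}
'a' @ 1: {3,4,5,6,8,10}
'd' @ 2: {1,2,3,4,5,6,7,8,9,10}  [accepting]
'b' @ 3: {1,2,4,7,9}  [accepting]
'c' @ 4: {3,4,5,6,8,10}
'e' @ 5: {1,2,4,7,11}  [accepting]
after full input: {1,2,4,7,11}  (accept=1 in)

Answer: ACCEPT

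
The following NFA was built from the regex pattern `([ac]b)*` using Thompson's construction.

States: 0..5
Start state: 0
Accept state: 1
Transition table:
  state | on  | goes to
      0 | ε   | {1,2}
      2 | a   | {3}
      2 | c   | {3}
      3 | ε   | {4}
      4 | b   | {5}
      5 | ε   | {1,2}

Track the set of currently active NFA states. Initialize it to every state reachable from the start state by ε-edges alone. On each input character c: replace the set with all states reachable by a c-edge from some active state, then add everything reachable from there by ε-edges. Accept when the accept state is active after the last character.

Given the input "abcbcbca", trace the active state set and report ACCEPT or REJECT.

Answer: REJECT

Trace:
start: ε-closure({0}) = {0,1,2}
'a' @ 1: {3,4}
'b' @ 2: {1,2,5}  (accept∈set)
'c' @ 3: {3,4}
'b' @ 4: {1,2,5}  (accept∈set)
'c' @ 5: {3,4}
'b' @ 6: {1,2,5}  (accept∈set)
'c' @ 7: {3,4}
'a' @ 8: {}  — no active states
after full input: {}  (accept=1 not in)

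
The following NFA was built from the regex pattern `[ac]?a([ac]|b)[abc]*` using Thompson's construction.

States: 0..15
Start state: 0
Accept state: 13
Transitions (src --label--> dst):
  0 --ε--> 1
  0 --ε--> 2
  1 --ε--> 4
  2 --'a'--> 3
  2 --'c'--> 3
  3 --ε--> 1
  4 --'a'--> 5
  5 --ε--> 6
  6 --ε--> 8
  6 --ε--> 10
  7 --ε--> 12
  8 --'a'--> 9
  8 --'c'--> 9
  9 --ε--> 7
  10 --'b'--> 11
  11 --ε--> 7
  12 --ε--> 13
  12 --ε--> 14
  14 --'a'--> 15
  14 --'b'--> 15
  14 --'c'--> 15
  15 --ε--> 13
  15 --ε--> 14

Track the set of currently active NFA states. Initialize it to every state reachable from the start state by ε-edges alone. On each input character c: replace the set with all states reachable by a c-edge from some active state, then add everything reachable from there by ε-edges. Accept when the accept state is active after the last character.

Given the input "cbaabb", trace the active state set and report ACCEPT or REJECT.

Answer: REJECT

Derivation:
S₀ = ε-closure({0}) = {0,1,2,4}
'c' @ 1: {1,3,4}
'b' @ 2: {}  — no active states
rest 'aabb' ignored (set empty)
after full input: {}  (accept=13 not in)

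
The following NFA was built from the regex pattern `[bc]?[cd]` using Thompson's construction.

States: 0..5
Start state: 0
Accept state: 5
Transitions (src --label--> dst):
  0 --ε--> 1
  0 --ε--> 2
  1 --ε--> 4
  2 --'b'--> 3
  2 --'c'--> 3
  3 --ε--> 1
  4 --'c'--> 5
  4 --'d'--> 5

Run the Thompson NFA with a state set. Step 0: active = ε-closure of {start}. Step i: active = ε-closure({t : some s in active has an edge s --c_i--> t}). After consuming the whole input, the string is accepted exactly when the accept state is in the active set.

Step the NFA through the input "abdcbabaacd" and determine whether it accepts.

S₀ = ε-closure({0}) = {0,1,2,4}
'a' @ 1: {}  — state set empty
rest 'bdcbabaacd' ignored (set empty)
end set {} — state 5 not in

Answer: REJECT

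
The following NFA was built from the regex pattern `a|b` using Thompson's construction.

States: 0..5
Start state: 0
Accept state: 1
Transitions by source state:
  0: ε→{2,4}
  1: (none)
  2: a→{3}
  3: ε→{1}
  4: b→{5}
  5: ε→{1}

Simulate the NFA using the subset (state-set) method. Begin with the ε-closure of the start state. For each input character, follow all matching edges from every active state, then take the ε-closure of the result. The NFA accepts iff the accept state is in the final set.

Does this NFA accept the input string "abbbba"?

Answer: REJECT

Steps:
initial (ε-close {0}): {0,2,4}
'a' @ 1: {1,3}  ✓accept
'b' @ 2: {}  — state set empty
rest 'bbba' ignored (set empty)
end set {} — state 1 not in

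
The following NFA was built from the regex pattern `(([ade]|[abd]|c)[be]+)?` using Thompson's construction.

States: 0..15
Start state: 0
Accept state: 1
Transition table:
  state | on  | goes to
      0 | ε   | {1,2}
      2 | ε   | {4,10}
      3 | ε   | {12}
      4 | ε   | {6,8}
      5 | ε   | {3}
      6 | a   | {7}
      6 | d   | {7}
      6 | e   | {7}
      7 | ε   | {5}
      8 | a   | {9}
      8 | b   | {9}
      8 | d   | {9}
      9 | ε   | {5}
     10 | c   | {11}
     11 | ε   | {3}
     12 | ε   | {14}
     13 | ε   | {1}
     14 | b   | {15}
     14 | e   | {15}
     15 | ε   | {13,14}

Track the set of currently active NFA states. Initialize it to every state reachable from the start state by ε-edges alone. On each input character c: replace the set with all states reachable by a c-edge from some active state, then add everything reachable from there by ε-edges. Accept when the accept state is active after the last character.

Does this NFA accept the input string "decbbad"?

start: ε-closure({0}) = {0,1,2,4,6,8,10}
'd' @ 1: {3,5,7,9,12,14}
'e' @ 2: {1,13,14,15}  (accept∈set)
'c' @ 3: {}  — state set empty
rest 'bbad' ignored (set empty)
final: {}; accept 1 not in set

Answer: REJECT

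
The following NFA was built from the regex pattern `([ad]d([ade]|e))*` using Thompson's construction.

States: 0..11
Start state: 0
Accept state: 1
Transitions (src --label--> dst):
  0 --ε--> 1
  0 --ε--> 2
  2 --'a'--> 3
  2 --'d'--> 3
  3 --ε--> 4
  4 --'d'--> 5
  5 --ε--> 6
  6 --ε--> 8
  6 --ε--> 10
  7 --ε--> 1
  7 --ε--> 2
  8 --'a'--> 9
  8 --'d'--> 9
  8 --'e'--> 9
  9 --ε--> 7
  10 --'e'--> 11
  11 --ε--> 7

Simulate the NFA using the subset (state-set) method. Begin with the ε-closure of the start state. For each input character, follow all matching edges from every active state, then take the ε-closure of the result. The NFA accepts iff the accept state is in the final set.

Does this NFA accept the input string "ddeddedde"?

initial (ε-close {0}): {0,1,2}
'd' @ 1: {3,4}
'd' @ 2: {5,6,8,10}
'e' @ 3: {1,2,7,9,11}  [accepting]
'd' @ 4: {3,4}
'd' @ 5: {5,6,8,10}
'e' @ 6: {1,2,7,9,11}  [accepting]
'd' @ 7: {3,4}
'd' @ 8: {5,6,8,10}
'e' @ 9: {1,2,7,9,11}  [accepting]
end set {1,2,7,9,11} — state 1 in

Answer: ACCEPT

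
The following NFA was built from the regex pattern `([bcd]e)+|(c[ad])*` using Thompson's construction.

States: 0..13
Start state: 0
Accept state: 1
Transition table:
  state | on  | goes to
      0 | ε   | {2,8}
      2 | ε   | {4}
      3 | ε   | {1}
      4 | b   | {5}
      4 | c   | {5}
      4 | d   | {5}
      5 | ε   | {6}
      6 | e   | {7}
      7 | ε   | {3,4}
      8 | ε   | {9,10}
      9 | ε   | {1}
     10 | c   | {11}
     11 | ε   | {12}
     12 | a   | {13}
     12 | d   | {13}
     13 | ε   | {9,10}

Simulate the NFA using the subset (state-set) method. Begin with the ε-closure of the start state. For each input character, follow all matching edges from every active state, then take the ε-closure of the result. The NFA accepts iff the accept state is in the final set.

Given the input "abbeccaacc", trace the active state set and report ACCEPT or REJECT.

Answer: REJECT

Trace:
start: ε-closure({0}) = {0,1,2,4,8,9,10}
'a' @ 1: {}  — dead — no transitions
rest 'bbeccaacc' ignored (set empty)
final: {}; accept 1 not in set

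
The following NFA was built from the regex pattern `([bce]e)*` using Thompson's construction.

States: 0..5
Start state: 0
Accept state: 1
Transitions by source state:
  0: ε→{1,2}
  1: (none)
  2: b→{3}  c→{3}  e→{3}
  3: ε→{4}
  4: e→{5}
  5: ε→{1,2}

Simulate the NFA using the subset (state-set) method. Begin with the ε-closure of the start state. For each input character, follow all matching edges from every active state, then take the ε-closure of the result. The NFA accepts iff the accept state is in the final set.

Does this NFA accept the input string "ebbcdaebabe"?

S₀ = ε-closure({0}) = {0,1,2}
'e' @ 1: {3,4}
'b' @ 2: {}  — dead — no transitions
rest 'bcdaebabe' ignored (set empty)
final: {}; accept 1 not in set

Answer: REJECT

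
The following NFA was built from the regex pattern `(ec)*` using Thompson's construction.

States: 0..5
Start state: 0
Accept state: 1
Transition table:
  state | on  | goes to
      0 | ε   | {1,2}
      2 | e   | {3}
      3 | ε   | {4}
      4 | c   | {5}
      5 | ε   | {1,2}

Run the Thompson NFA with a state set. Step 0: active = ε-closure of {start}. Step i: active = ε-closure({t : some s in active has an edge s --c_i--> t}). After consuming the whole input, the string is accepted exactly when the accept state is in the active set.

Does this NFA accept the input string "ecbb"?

initial (ε-close {0}): {0,1,2}
'e' @ 1: {3,4}
'c' @ 2: {1,2,5}  ✓accept
'b' @ 3: {}  — state set empty
rest 'b' ignored (set empty)
after full input: {}  (accept=1 not in)

Answer: REJECT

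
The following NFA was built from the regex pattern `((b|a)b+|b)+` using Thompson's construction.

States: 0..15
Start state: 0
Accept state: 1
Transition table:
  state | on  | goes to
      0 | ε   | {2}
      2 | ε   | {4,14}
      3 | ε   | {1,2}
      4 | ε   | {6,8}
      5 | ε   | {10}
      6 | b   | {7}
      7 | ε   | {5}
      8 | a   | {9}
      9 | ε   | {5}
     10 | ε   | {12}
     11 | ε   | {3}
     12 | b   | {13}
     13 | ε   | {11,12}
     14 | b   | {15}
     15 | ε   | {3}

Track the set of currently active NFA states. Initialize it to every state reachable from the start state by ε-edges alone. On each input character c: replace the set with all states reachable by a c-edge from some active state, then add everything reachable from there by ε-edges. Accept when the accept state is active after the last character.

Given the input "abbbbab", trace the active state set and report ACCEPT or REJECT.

S₀ = ε-closure({0}) = {0,2,4,6,8,14}
'a' @ 1: {5,9,10,12}
'b' @ 2: {1,2,3,4,6,8,11,12,13,14}  (accept∈set)
'b' @ 3: {1,2,3,4,5,6,7,8,10,11,12,13,14,15}  (accept∈set)
'b' @ 4: {1,2,3,4,5,6,7,8,10,11,12,13,14,15}  (accept∈set)
'b' @ 5: {1,2,3,4,5,6,7,8,10,11,12,13,14,15}  (accept∈set)
'a' @ 6: {5,9,10,12}
'b' @ 7: {1,2,3,4,6,8,11,12,13,14}  (accept∈set)
end set {1,2,3,4,6,8,11,12,13,14} — state 1 in

Answer: ACCEPT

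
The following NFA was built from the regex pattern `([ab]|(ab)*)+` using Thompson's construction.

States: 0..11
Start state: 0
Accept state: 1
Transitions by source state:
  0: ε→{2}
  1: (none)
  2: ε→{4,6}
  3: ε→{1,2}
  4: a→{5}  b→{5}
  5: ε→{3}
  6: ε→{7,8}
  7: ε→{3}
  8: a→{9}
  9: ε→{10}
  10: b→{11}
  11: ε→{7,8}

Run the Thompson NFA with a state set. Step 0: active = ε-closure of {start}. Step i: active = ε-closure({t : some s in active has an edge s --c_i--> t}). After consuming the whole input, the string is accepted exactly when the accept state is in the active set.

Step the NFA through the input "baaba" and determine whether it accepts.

S₀ = ε-closure({0}) = {0,1,2,3,4,6,7,8}
'b' @ 1: {1,2,3,4,5,6,7,8}  (accept∈set)
'a' @ 2: {1,2,3,4,5,6,7,8,9,10}  (accept∈set)
'a' @ 3: {1,2,3,4,5,6,7,8,9,10}  (accept∈set)
'b' @ 4: {1,2,3,4,5,6,7,8,11}  (accept∈set)
'a' @ 5: {1,2,3,4,5,6,7,8,9,10}  (accept∈set)
end set {1,2,3,4,5,6,7,8,9,10} — state 1 in

Answer: ACCEPT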